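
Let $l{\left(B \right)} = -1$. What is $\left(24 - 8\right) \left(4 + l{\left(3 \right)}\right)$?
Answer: $48$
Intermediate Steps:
$\left(24 - 8\right) \left(4 + l{\left(3 \right)}\right) = \left(24 - 8\right) \left(4 - 1\right) = 16 \cdot 3 = 48$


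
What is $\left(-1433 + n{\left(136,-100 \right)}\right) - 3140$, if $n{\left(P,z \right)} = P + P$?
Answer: $-4301$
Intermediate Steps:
$n{\left(P,z \right)} = 2 P$
$\left(-1433 + n{\left(136,-100 \right)}\right) - 3140 = \left(-1433 + 2 \cdot 136\right) - 3140 = \left(-1433 + 272\right) - 3140 = -1161 - 3140 = -4301$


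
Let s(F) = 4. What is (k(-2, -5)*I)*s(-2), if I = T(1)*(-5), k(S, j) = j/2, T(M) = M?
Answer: 50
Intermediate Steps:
k(S, j) = j/2 (k(S, j) = j*(1/2) = j/2)
I = -5 (I = 1*(-5) = -5)
(k(-2, -5)*I)*s(-2) = (((1/2)*(-5))*(-5))*4 = -5/2*(-5)*4 = (25/2)*4 = 50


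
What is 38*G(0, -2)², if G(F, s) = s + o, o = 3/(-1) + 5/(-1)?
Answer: 3800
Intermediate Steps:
o = -8 (o = 3*(-1) + 5*(-1) = -3 - 5 = -8)
G(F, s) = -8 + s (G(F, s) = s - 8 = -8 + s)
38*G(0, -2)² = 38*(-8 - 2)² = 38*(-10)² = 38*100 = 3800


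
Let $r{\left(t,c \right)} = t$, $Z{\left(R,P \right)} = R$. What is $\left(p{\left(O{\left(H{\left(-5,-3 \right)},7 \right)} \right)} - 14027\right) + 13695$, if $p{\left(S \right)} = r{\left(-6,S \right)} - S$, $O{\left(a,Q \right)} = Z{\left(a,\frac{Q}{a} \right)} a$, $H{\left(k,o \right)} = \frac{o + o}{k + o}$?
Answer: $- \frac{5417}{16} \approx -338.56$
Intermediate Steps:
$H{\left(k,o \right)} = \frac{2 o}{k + o}$
$O{\left(a,Q \right)} = a^{2}$ ($O{\left(a,Q \right)} = a a = a^{2}$)
$p{\left(S \right)} = -6 - S$
$\left(p{\left(O{\left(H{\left(-5,-3 \right)},7 \right)} \right)} - 14027\right) + 13695 = \left(\left(-6 - \left(2 \left(-3\right) \frac{1}{-5 - 3}\right)^{2}\right) - 14027\right) + 13695 = \left(\left(-6 - \left(2 \left(-3\right) \frac{1}{-8}\right)^{2}\right) - 14027\right) + 13695 = \left(\left(-6 - \left(2 \left(-3\right) \left(- \frac{1}{8}\right)\right)^{2}\right) - 14027\right) + 13695 = \left(\left(-6 - \left(\frac{3}{4}\right)^{2}\right) - 14027\right) + 13695 = \left(\left(-6 - \frac{9}{16}\right) - 14027\right) + 13695 = \left(- \frac{105}{16} - 14027\right) + 13695 = - \frac{224537}{16} + 13695 = - \frac{5417}{16}$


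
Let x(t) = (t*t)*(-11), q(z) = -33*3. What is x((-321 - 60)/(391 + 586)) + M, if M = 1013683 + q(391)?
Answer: 967493725165/954529 ≈ 1.0136e+6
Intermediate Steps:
q(z) = -99
x(t) = -11*t² (x(t) = t²*(-11) = -11*t²)
M = 1013584 (M = 1013683 - 99 = 1013584)
x((-321 - 60)/(391 + 586)) + M = -11*(-321 - 60)²/(391 + 586)² + 1013584 = -11*(-381/977)² + 1013584 = -11*145161/954529 + 1013584 = -1596771/954529 + 1013584 = 967493725165/954529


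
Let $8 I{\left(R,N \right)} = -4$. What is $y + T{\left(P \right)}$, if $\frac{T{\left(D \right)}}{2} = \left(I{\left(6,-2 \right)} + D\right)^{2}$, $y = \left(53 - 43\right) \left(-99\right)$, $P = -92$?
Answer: $\frac{32245}{2} \approx 16123.0$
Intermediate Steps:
$I{\left(R,N \right)} = - \frac{1}{2}$ ($I{\left(R,N \right)} = \frac{1}{8} \left(-4\right) = - \frac{1}{2}$)
$y = -990$ ($y = 10 \left(-99\right) = -990$)
$T{\left(D \right)} = 2 \left(- \frac{1}{2} + D\right)^{2}$
$y + T{\left(P \right)} = -990 + \frac{\left(-1 + 2 \left(-92\right)\right)^{2}}{2} = -990 + \frac{\left(-1 - 184\right)^{2}}{2} = -990 + \frac{\left(-185\right)^{2}}{2} = -990 + \frac{1}{2} \cdot 34225 = -990 + \frac{34225}{2} = \frac{32245}{2}$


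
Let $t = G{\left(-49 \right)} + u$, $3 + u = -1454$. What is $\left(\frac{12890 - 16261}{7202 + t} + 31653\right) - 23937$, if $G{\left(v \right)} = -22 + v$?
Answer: $\frac{43777213}{5674} \approx 7715.4$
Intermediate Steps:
$u = -1457$ ($u = -3 - 1454 = -1457$)
$t = -1528$ ($t = \left(-22 - 49\right) - 1457 = -71 - 1457 = -1528$)
$\left(\frac{12890 - 16261}{7202 + t} + 31653\right) - 23937 = \left(\frac{12890 - 16261}{7202 - 1528} + 31653\right) - 23937 = \left(- \frac{3371}{5674} + 31653\right) - 23937 = \frac{179595751}{5674} - 23937 = \frac{43777213}{5674}$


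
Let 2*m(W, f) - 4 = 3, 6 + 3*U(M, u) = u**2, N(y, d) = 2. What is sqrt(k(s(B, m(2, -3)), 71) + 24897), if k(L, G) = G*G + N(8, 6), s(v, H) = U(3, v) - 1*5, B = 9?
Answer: 2*sqrt(7485) ≈ 173.03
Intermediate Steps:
U(M, u) = -2 + u**2/3
m(W, f) = 7/2 (m(W, f) = 2 + (1/2)*3 = 2 + 3/2 = 7/2)
s(v, H) = -7 + v**2/3 (s(v, H) = (-2 + v**2/3) - 1*5 = (-2 + v**2/3) - 5 = -7 + v**2/3)
k(L, G) = 2 + G**2 (k(L, G) = G*G + 2 = G**2 + 2 = 2 + G**2)
sqrt(k(s(B, m(2, -3)), 71) + 24897) = sqrt((2 + 71**2) + 24897) = sqrt((2 + 5041) + 24897) = sqrt(5043 + 24897) = sqrt(29940) = 2*sqrt(7485)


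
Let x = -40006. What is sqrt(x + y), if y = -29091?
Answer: I*sqrt(69097) ≈ 262.86*I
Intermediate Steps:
sqrt(x + y) = sqrt(-40006 - 29091) = sqrt(-69097) = I*sqrt(69097)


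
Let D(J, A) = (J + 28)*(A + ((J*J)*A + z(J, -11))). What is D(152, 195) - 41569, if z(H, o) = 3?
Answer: 810944471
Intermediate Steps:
D(J, A) = (28 + J)*(3 + A + A*J**2) (D(J, A) = (J + 28)*(A + ((J*J)*A + 3)) = (28 + J)*(A + (J**2*A + 3)) = (28 + J)*(A + (A*J**2 + 3)) = (28 + J)*(A + (3 + A*J**2)) = (28 + J)*(3 + A + A*J**2))
D(152, 195) - 41569 = (84 + 3*152 + 28*195 + 195*152 + 195*152**3 + 28*195*152**2) - 41569 = (84 + 456 + 5460 + 29640 + 195*3511808 + 28*195*23104) - 41569 = (84 + 456 + 5460 + 29640 + 684802560 + 126147840) - 41569 = 810986040 - 41569 = 810944471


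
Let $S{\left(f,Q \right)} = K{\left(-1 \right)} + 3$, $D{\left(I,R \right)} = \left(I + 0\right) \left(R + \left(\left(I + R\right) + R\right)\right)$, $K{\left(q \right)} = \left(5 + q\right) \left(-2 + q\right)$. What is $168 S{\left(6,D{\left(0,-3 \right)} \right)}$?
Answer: $-1512$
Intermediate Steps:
$K{\left(q \right)} = \left(-2 + q\right) \left(5 + q\right)$
$D{\left(I,R \right)} = I \left(I + 3 R\right)$ ($D{\left(I,R \right)} = I \left(R + \left(I + 2 R\right)\right) = I \left(I + 3 R\right)$)
$S{\left(f,Q \right)} = -9$ ($S{\left(f,Q \right)} = \left(-10 + \left(-1\right)^{2} + 3 \left(-1\right)\right) + 3 = \left(-10 + 1 - 3\right) + 3 = -12 + 3 = -9$)
$168 S{\left(6,D{\left(0,-3 \right)} \right)} = 168 \left(-9\right) = -1512$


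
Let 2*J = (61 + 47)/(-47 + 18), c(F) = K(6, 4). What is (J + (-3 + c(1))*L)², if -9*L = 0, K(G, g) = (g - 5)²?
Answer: 2916/841 ≈ 3.4673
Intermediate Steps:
K(G, g) = (-5 + g)²
c(F) = 1 (c(F) = (-5 + 4)² = (-1)² = 1)
L = 0 (L = -⅑*0 = 0)
J = -54/29 (J = ((61 + 47)/(-47 + 18))/2 = (108/(-29))/2 = (108*(-1/29))/2 = (½)*(-108/29) = -54/29 ≈ -1.8621)
(J + (-3 + c(1))*L)² = (-54/29 + (-3 + 1)*0)² = (-54/29 - 2*0)² = (-54/29 + 0)² = (-54/29)² = 2916/841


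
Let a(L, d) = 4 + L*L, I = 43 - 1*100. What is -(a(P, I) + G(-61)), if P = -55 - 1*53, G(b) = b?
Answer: -11607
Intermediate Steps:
P = -108 (P = -55 - 53 = -108)
I = -57 (I = 43 - 100 = -57)
a(L, d) = 4 + L**2
-(a(P, I) + G(-61)) = -((4 + (-108)**2) - 61) = -((4 + 11664) - 61) = -(11668 - 61) = -1*11607 = -11607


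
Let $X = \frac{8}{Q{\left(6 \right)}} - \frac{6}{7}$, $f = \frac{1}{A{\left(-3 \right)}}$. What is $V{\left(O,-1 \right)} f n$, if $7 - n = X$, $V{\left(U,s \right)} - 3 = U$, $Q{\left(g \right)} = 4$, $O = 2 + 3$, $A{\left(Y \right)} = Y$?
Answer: $- \frac{328}{21} \approx -15.619$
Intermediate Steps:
$O = 5$
$f = - \frac{1}{3}$ ($f = \frac{1}{-3} = - \frac{1}{3} \approx -0.33333$)
$V{\left(U,s \right)} = 3 + U$
$X = \frac{8}{7}$ ($X = \frac{8}{4} - \frac{6}{7} = 8 \cdot \frac{1}{4} - \frac{6}{7} = 2 - \frac{6}{7} = \frac{8}{7} \approx 1.1429$)
$n = \frac{41}{7}$ ($n = 7 - \frac{8}{7} = \frac{41}{7} \approx 5.8571$)
$V{\left(O,-1 \right)} f n = \left(3 + 5\right) \left(- \frac{1}{3}\right) \frac{41}{7} = 8 \left(- \frac{1}{3}\right) \frac{41}{7} = \left(- \frac{8}{3}\right) \frac{41}{7} = - \frac{328}{21}$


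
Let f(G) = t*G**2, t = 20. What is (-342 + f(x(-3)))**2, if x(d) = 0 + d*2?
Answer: 142884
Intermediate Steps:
x(d) = 2*d (x(d) = 0 + 2*d = 2*d)
f(G) = 20*G**2
(-342 + f(x(-3)))**2 = (-342 + 20*(2*(-3))**2)**2 = (-342 + 20*(-6)**2)**2 = (-342 + 20*36)**2 = (-342 + 720)**2 = 378**2 = 142884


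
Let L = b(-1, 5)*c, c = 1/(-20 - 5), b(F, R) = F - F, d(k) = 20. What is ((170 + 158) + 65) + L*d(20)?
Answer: 393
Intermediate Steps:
b(F, R) = 0
c = -1/25 (c = 1/(-25) = -1/25 ≈ -0.040000)
L = 0 (L = 0*(-1/25) = 0)
((170 + 158) + 65) + L*d(20) = ((170 + 158) + 65) + 0*20 = (328 + 65) + 0 = 393 + 0 = 393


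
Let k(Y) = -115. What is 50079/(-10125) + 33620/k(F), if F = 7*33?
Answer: -23077439/77625 ≈ -297.29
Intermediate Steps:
F = 231
50079/(-10125) + 33620/k(F) = 50079/(-10125) + 33620/(-115) = 50079*(-1/10125) + 33620*(-1/115) = -16693/3375 - 6724/23 = -23077439/77625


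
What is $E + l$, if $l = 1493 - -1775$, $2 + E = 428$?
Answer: $3694$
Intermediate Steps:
$E = 426$ ($E = -2 + 428 = 426$)
$l = 3268$ ($l = 1493 + 1775 = 3268$)
$E + l = 426 + 3268 = 3694$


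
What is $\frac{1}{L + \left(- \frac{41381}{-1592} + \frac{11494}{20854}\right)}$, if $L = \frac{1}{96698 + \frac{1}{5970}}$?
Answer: $\frac{9582840518594824}{254369468123531051} \approx 0.037673$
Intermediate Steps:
$L = \frac{5970}{577287061}$ ($L = \frac{1}{96698 + \frac{1}{5970}} = \frac{1}{\frac{577287061}{5970}} = \frac{5970}{577287061} \approx 1.0341 \cdot 10^{-5}$)
$\frac{1}{L + \left(- \frac{41381}{-1592} + \frac{11494}{20854}\right)} = \frac{1}{\frac{5970}{577287061} + \left(- \frac{41381}{-1592} + \frac{11494}{20854}\right)} = \frac{1}{\frac{5970}{577287061} + \left(\left(-41381\right) \left(- \frac{1}{1592}\right) + 11494 \cdot \frac{1}{20854}\right)} = \frac{1}{\frac{5970}{577287061} + \left(\frac{41381}{1592} + \frac{5747}{10427}\right)} = \frac{1}{\frac{5970}{577287061} + \frac{440628911}{16599784}} = \frac{1}{\frac{254369468123531051}{9582840518594824}} = \frac{9582840518594824}{254369468123531051}$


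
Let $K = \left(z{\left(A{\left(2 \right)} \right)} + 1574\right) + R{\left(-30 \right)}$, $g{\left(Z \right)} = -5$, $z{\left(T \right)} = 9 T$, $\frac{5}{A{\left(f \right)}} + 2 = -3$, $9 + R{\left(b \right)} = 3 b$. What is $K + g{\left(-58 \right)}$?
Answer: $1461$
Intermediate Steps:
$R{\left(b \right)} = -9 + 3 b$
$A{\left(f \right)} = -1$ ($A{\left(f \right)} = \frac{5}{-2 - 3} = \frac{5}{-5} = 5 \left(- \frac{1}{5}\right) = -1$)
$K = 1466$ ($K = \left(9 \left(-1\right) + 1574\right) + \left(-9 + 3 \left(-30\right)\right) = \left(-9 + 1574\right) - 99 = 1565 - 99 = 1466$)
$K + g{\left(-58 \right)} = 1466 - 5 = 1461$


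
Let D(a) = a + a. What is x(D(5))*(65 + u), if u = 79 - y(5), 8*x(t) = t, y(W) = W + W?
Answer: 335/2 ≈ 167.50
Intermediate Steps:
y(W) = 2*W
D(a) = 2*a
x(t) = t/8
u = 69 (u = 79 - 2*5 = 79 - 1*10 = 79 - 10 = 69)
x(D(5))*(65 + u) = ((2*5)/8)*(65 + 69) = ((⅛)*10)*134 = (5/4)*134 = 335/2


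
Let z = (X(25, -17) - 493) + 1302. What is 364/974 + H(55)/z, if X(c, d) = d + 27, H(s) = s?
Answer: 175843/398853 ≈ 0.44087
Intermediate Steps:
X(c, d) = 27 + d
z = 819 (z = ((27 - 17) - 493) + 1302 = (10 - 493) + 1302 = -483 + 1302 = 819)
364/974 + H(55)/z = 364/974 + 55/819 = 364*(1/974) + 55*(1/819) = 182/487 + 55/819 = 175843/398853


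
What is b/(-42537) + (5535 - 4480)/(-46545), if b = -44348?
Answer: 134620075/131992311 ≈ 1.0199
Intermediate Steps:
b/(-42537) + (5535 - 4480)/(-46545) = -44348/(-42537) + (5535 - 4480)/(-46545) = -44348*(-1/42537) + 1055*(-1/46545) = 44348/42537 - 211/9309 = 134620075/131992311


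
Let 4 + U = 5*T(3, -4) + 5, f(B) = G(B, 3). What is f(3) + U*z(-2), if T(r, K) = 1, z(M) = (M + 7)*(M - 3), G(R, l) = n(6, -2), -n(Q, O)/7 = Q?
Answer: -192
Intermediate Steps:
n(Q, O) = -7*Q
G(R, l) = -42 (G(R, l) = -7*6 = -42)
f(B) = -42
z(M) = (-3 + M)*(7 + M) (z(M) = (7 + M)*(-3 + M) = (-3 + M)*(7 + M))
U = 6 (U = -4 + (5*1 + 5) = -4 + (5 + 5) = -4 + 10 = 6)
f(3) + U*z(-2) = -42 + 6*(-21 + (-2)**2 + 4*(-2)) = -42 + 6*(-21 + 4 - 8) = -42 + 6*(-25) = -42 - 150 = -192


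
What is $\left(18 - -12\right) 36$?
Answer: $1080$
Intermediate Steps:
$\left(18 - -12\right) 36 = \left(18 + 12\right) 36 = 30 \cdot 36 = 1080$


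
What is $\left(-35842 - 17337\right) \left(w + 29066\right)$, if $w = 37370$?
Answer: $-3533000044$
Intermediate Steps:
$\left(-35842 - 17337\right) \left(w + 29066\right) = \left(-35842 - 17337\right) \left(37370 + 29066\right) = \left(-53179\right) 66436 = -3533000044$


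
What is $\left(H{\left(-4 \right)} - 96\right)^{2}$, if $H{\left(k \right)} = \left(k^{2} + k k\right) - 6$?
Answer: $4900$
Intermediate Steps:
$H{\left(k \right)} = -6 + 2 k^{2}$ ($H{\left(k \right)} = \left(k^{2} + k^{2}\right) - 6 = 2 k^{2} - 6 = -6 + 2 k^{2}$)
$\left(H{\left(-4 \right)} - 96\right)^{2} = \left(\left(-6 + 2 \left(-4\right)^{2}\right) - 96\right)^{2} = \left(\left(-6 + 2 \cdot 16\right) - 96\right)^{2} = \left(\left(-6 + 32\right) - 96\right)^{2} = \left(26 - 96\right)^{2} = \left(-70\right)^{2} = 4900$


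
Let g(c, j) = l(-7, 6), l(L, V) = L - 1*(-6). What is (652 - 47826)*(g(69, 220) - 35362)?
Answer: 1668214162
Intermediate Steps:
l(L, V) = 6 + L (l(L, V) = L + 6 = 6 + L)
g(c, j) = -1 (g(c, j) = 6 - 7 = -1)
(652 - 47826)*(g(69, 220) - 35362) = (652 - 47826)*(-1 - 35362) = -47174*(-35363) = 1668214162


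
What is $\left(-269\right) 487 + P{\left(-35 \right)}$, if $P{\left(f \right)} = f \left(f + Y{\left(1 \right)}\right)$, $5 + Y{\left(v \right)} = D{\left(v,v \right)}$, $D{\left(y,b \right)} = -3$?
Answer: $-129498$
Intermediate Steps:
$Y{\left(v \right)} = -8$ ($Y{\left(v \right)} = -5 - 3 = -8$)
$P{\left(f \right)} = f \left(-8 + f\right)$ ($P{\left(f \right)} = f \left(f - 8\right) = f \left(-8 + f\right)$)
$\left(-269\right) 487 + P{\left(-35 \right)} = \left(-269\right) 487 - 35 \left(-8 - 35\right) = -131003 - -1505 = -131003 + 1505 = -129498$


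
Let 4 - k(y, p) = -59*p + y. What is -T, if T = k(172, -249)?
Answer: 14859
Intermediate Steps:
k(y, p) = 4 - y + 59*p (k(y, p) = 4 - (-59*p + y) = 4 - (y - 59*p) = 4 + (-y + 59*p) = 4 - y + 59*p)
T = -14859 (T = 4 - 1*172 + 59*(-249) = 4 - 172 - 14691 = -14859)
-T = -1*(-14859) = 14859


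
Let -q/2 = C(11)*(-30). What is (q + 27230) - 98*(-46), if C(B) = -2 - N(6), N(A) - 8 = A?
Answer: 30778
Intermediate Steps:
N(A) = 8 + A
C(B) = -16 (C(B) = -2 - (8 + 6) = -2 - 1*14 = -2 - 14 = -16)
q = -960 (q = -(-32)*(-30) = -2*480 = -960)
(q + 27230) - 98*(-46) = (-960 + 27230) - 98*(-46) = 26270 + 4508 = 30778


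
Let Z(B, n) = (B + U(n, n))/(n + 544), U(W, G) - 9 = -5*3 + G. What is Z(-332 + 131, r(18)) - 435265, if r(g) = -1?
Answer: -236349103/543 ≈ -4.3527e+5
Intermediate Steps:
U(W, G) = -6 + G (U(W, G) = 9 + (-5*3 + G) = 9 + (-15 + G) = -6 + G)
Z(B, n) = (-6 + B + n)/(544 + n) (Z(B, n) = (B + (-6 + n))/(n + 544) = (-6 + B + n)/(544 + n))
Z(-332 + 131, r(18)) - 435265 = (-6 + (-332 + 131) - 1)/(544 - 1) - 435265 = (-6 - 201 - 1)/543 - 435265 = (1/543)*(-208) - 435265 = -208/543 - 435265 = -236349103/543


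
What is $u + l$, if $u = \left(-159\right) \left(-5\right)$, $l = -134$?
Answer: $661$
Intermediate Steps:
$u = 795$
$u + l = 795 - 134 = 661$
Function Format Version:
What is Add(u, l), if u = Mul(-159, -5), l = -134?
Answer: 661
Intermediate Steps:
u = 795
Add(u, l) = Add(795, -134) = 661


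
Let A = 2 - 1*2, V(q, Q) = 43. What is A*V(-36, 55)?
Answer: 0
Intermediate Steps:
A = 0 (A = 2 - 2 = 0)
A*V(-36, 55) = 0*43 = 0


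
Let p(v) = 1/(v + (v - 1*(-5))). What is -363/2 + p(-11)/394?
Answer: -607844/3349 ≈ -181.50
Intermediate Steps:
p(v) = 1/(5 + 2*v) (p(v) = 1/(v + (v + 5)) = 1/(v + (5 + v)) = 1/(5 + 2*v))
-363/2 + p(-11)/394 = -363/2 + 1/((5 + 2*(-11))*394) = -363*1/2 + (1/394)/(5 - 22) = -363/2 + (1/394)/(-17) = -363/2 - 1/17*1/394 = -363/2 - 1/6698 = -607844/3349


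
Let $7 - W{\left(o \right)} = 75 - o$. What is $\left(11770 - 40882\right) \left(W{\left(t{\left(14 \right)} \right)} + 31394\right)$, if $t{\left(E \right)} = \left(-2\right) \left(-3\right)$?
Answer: $-912137184$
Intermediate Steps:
$t{\left(E \right)} = 6$
$W{\left(o \right)} = -68 + o$ ($W{\left(o \right)} = 7 - \left(75 - o\right) = 7 + \left(-75 + o\right) = -68 + o$)
$\left(11770 - 40882\right) \left(W{\left(t{\left(14 \right)} \right)} + 31394\right) = \left(11770 - 40882\right) \left(\left(-68 + 6\right) + 31394\right) = - 29112 \left(-62 + 31394\right) = \left(-29112\right) 31332 = -912137184$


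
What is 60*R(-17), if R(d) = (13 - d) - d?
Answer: 2820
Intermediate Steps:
R(d) = 13 - 2*d
60*R(-17) = 60*(13 - 2*(-17)) = 60*(13 + 34) = 60*47 = 2820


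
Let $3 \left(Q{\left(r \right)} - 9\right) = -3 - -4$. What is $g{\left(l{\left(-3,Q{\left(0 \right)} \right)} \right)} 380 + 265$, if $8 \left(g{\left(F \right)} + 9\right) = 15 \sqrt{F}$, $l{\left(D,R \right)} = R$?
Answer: $-3155 + 475 \sqrt{21} \approx -978.28$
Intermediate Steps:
$Q{\left(r \right)} = \frac{28}{3}$ ($Q{\left(r \right)} = 9 + \frac{-3 - -4}{3} = 9 + \frac{-3 + 4}{3} = 9 + \frac{1}{3} \cdot 1 = 9 + \frac{1}{3} = \frac{28}{3}$)
$g{\left(F \right)} = -9 + \frac{15 \sqrt{F}}{8}$
$g{\left(l{\left(-3,Q{\left(0 \right)} \right)} \right)} 380 + 265 = \left(-9 + \frac{15 \sqrt{\frac{28}{3}}}{8}\right) 380 + 265 = \left(-9 + \frac{15 \frac{2 \sqrt{21}}{3}}{8}\right) 380 + 265 = \left(-9 + \frac{5 \sqrt{21}}{4}\right) 380 + 265 = \left(-3420 + 475 \sqrt{21}\right) + 265 = -3155 + 475 \sqrt{21}$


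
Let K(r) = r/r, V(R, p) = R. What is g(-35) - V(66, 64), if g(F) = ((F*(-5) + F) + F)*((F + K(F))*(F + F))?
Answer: 249834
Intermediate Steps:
K(r) = 1
g(F) = -6*F²*(1 + F) (g(F) = ((F*(-5) + F) + F)*((F + 1)*(F + F)) = ((-5*F + F) + F)*((1 + F)*(2*F)) = (-4*F + F)*(2*F*(1 + F)) = (-3*F)*(2*F*(1 + F)) = -6*F²*(1 + F))
g(-35) - V(66, 64) = 6*(-35)²*(-1 - 1*(-35)) - 1*66 = 6*1225*(-1 + 35) - 66 = 6*1225*34 - 66 = 249900 - 66 = 249834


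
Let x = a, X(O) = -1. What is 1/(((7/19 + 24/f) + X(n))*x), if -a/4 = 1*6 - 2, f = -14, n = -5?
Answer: 133/4992 ≈ 0.026643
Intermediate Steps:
a = -16 (a = -4*(1*6 - 2) = -4*(6 - 2) = -4*4 = -16)
x = -16
1/(((7/19 + 24/f) + X(n))*x) = 1/(((7/19 + 24/(-14)) - 1)*(-16)) = 1/(((7*(1/19) + 24*(-1/14)) - 1)*(-16)) = 1/(((7/19 - 12/7) - 1)*(-16)) = 1/((-179/133 - 1)*(-16)) = 1/(-312/133*(-16)) = 1/(4992/133) = 133/4992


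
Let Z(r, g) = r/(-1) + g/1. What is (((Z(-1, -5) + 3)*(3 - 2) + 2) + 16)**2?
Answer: 289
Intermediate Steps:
Z(r, g) = g - r (Z(r, g) = r*(-1) + g*1 = -r + g = g - r)
(((Z(-1, -5) + 3)*(3 - 2) + 2) + 16)**2 = ((((-5 - 1*(-1)) + 3)*(3 - 2) + 2) + 16)**2 = ((((-5 + 1) + 3)*1 + 2) + 16)**2 = (((-4 + 3)*1 + 2) + 16)**2 = ((-1*1 + 2) + 16)**2 = ((-1 + 2) + 16)**2 = (1 + 16)**2 = 17**2 = 289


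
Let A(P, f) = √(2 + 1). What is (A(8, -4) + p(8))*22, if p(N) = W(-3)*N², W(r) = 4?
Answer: 5632 + 22*√3 ≈ 5670.1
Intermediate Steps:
A(P, f) = √3
p(N) = 4*N²
(A(8, -4) + p(8))*22 = (√3 + 4*8²)*22 = (√3 + 4*64)*22 = (√3 + 256)*22 = (256 + √3)*22 = 5632 + 22*√3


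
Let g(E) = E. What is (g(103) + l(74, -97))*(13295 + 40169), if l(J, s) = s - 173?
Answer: -8928488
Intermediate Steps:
l(J, s) = -173 + s
(g(103) + l(74, -97))*(13295 + 40169) = (103 + (-173 - 97))*(13295 + 40169) = (103 - 270)*53464 = -167*53464 = -8928488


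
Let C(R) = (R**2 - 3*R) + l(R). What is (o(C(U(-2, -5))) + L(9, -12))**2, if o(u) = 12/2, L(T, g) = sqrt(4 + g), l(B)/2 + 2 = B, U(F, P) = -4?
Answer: 28 + 24*I*sqrt(2) ≈ 28.0 + 33.941*I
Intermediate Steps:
l(B) = -4 + 2*B
C(R) = -4 + R**2 - R (C(R) = (R**2 - 3*R) + (-4 + 2*R) = -4 + R**2 - R)
o(u) = 6 (o(u) = 12*(1/2) = 6)
(o(C(U(-2, -5))) + L(9, -12))**2 = (6 + sqrt(4 - 12))**2 = (6 + sqrt(-8))**2 = (6 + 2*I*sqrt(2))**2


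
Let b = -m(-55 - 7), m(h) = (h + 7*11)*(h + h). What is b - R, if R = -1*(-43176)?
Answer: -41316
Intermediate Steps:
m(h) = 2*h*(77 + h) (m(h) = (h + 77)*(2*h) = (77 + h)*(2*h) = 2*h*(77 + h))
R = 43176
b = 1860 (b = -2*(-55 - 7)*(77 + (-55 - 7)) = -2*(-62)*(77 - 62) = -2*(-62)*15 = -1*(-1860) = 1860)
b - R = 1860 - 1*43176 = 1860 - 43176 = -41316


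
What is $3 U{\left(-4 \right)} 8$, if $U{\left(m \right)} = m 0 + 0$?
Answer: $0$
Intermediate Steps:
$U{\left(m \right)} = 0$ ($U{\left(m \right)} = 0 + 0 = 0$)
$3 U{\left(-4 \right)} 8 = 3 \cdot 0 \cdot 8 = 0 \cdot 8 = 0$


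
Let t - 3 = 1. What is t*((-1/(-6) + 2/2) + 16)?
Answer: 206/3 ≈ 68.667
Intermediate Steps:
t = 4 (t = 3 + 1 = 4)
t*((-1/(-6) + 2/2) + 16) = 4*((-1/(-6) + 2/2) + 16) = 4*((-1*(-1/6) + 2*(1/2)) + 16) = 4*((1/6 + 1) + 16) = 4*(7/6 + 16) = 4*(103/6) = 206/3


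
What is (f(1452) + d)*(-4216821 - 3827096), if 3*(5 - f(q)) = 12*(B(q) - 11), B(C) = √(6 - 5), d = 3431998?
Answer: -27607069032431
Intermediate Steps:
B(C) = 1 (B(C) = √1 = 1)
f(q) = 45 (f(q) = 5 - 4*(1 - 11) = 5 - 4*(-10) = 5 - ⅓*(-120) = 5 + 40 = 45)
(f(1452) + d)*(-4216821 - 3827096) = (45 + 3431998)*(-4216821 - 3827096) = 3432043*(-8043917) = -27607069032431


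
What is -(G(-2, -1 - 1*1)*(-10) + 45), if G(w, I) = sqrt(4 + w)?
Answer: -45 + 10*sqrt(2) ≈ -30.858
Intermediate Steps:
-(G(-2, -1 - 1*1)*(-10) + 45) = -(sqrt(4 - 2)*(-10) + 45) = -(sqrt(2)*(-10) + 45) = -(-10*sqrt(2) + 45) = -(45 - 10*sqrt(2)) = -45 + 10*sqrt(2)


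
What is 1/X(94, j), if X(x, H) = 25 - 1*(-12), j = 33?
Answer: 1/37 ≈ 0.027027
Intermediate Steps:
X(x, H) = 37 (X(x, H) = 25 + 12 = 37)
1/X(94, j) = 1/37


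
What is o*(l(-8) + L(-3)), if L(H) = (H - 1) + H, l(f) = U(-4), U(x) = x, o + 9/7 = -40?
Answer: 3179/7 ≈ 454.14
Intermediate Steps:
o = -289/7 (o = -9/7 - 40 = -289/7 ≈ -41.286)
l(f) = -4
L(H) = -1 + 2*H (L(H) = (-1 + H) + H = -1 + 2*H)
o*(l(-8) + L(-3)) = -289*(-4 + (-1 + 2*(-3)))/7 = -289*(-4 + (-1 - 6))/7 = -289*(-4 - 7)/7 = -289/7*(-11) = 3179/7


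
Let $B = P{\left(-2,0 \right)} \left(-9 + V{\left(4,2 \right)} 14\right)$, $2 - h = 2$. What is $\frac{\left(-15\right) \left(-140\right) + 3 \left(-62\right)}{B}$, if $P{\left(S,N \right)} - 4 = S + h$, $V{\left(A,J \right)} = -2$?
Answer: $- \frac{957}{37} \approx -25.865$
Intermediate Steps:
$h = 0$ ($h = 2 - 2 = 0$)
$P{\left(S,N \right)} = 4 + S$ ($P{\left(S,N \right)} = 4 + \left(S + 0\right) = 4 + S$)
$B = -74$ ($B = \left(4 - 2\right) \left(-9 - 28\right) = 2 \left(-9 - 28\right) = 2 \left(-37\right) = -74$)
$\frac{\left(-15\right) \left(-140\right) + 3 \left(-62\right)}{B} = \frac{\left(-15\right) \left(-140\right) + 3 \left(-62\right)}{-74} = \left(2100 - 186\right) \left(- \frac{1}{74}\right) = 1914 \left(- \frac{1}{74}\right) = - \frac{957}{37}$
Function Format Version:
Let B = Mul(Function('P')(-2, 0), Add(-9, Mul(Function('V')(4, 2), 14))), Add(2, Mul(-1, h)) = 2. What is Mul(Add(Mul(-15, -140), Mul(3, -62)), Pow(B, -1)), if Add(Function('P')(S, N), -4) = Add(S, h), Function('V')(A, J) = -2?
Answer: Rational(-957, 37) ≈ -25.865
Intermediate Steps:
h = 0 (h = Add(2, Mul(-1, 2)) = Add(2, -2) = 0)
Function('P')(S, N) = Add(4, S) (Function('P')(S, N) = Add(4, Add(S, 0)) = Add(4, S))
B = -74 (B = Mul(Add(4, -2), Add(-9, Mul(-2, 14))) = Mul(2, Add(-9, -28)) = Mul(2, -37) = -74)
Mul(Add(Mul(-15, -140), Mul(3, -62)), Pow(B, -1)) = Mul(Add(Mul(-15, -140), Mul(3, -62)), Pow(-74, -1)) = Mul(Add(2100, -186), Rational(-1, 74)) = Mul(1914, Rational(-1, 74)) = Rational(-957, 37)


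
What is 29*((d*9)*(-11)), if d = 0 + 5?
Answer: -14355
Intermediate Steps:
d = 5
29*((d*9)*(-11)) = 29*((5*9)*(-11)) = 29*(45*(-11)) = 29*(-495) = -14355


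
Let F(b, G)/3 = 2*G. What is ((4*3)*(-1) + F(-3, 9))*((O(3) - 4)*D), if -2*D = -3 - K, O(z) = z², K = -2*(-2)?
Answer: 735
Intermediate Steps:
K = 4
F(b, G) = 6*G (F(b, G) = 3*(2*G) = 6*G)
D = 7/2 (D = -(-3 - 1*4)/2 = -(-3 - 4)/2 = -½*(-7) = 7/2 ≈ 3.5000)
((4*3)*(-1) + F(-3, 9))*((O(3) - 4)*D) = ((4*3)*(-1) + 6*9)*((3² - 4)*(7/2)) = (12*(-1) + 54)*((9 - 4)*(7/2)) = (-12 + 54)*(5*(7/2)) = 42*(35/2) = 735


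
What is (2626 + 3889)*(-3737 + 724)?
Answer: -19629695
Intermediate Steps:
(2626 + 3889)*(-3737 + 724) = 6515*(-3013) = -19629695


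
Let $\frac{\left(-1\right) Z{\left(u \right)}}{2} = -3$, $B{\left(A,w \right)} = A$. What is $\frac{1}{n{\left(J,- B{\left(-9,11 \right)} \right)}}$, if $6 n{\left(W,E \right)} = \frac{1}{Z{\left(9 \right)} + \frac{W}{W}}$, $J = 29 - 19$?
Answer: $42$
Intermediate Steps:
$J = 10$ ($J = 29 - 19 = 10$)
$Z{\left(u \right)} = 6$ ($Z{\left(u \right)} = \left(-2\right) \left(-3\right) = 6$)
$n{\left(W,E \right)} = \frac{1}{42}$ ($n{\left(W,E \right)} = \frac{1}{6 \left(6 + \frac{W}{W}\right)} = \frac{1}{6 \left(6 + 1\right)} = \frac{1}{6 \cdot 7} = \frac{1}{6} \cdot \frac{1}{7} = \frac{1}{42}$)
$\frac{1}{n{\left(J,- B{\left(-9,11 \right)} \right)}} = \frac{1}{\frac{1}{42}} = 42$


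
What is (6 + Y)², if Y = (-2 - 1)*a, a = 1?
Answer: 9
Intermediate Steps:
Y = -3 (Y = (-2 - 1)*1 = -3*1 = -3)
(6 + Y)² = (6 - 3)² = 3² = 9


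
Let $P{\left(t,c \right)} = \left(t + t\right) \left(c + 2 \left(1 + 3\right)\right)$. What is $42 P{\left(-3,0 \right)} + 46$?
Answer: $-1970$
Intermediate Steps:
$P{\left(t,c \right)} = 2 t \left(8 + c\right)$ ($P{\left(t,c \right)} = 2 t \left(c + 2 \cdot 4\right) = 2 t \left(c + 8\right) = 2 t \left(8 + c\right)$)
$42 P{\left(-3,0 \right)} + 46 = 42 \cdot 2 \left(-3\right) \left(8 + 0\right) + 46 = 42 \cdot 2 \left(-3\right) 8 + 46 = 42 \left(-48\right) + 46 = -2016 + 46 = -1970$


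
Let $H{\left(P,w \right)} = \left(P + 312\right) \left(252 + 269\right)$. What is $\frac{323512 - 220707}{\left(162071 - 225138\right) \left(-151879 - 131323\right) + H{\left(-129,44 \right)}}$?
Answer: $\frac{3545}{615889513} \approx 5.7559 \cdot 10^{-6}$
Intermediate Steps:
$H{\left(P,w \right)} = 162552 + 521 P$ ($H{\left(P,w \right)} = \left(312 + P\right) 521 = 162552 + 521 P$)
$\frac{323512 - 220707}{\left(162071 - 225138\right) \left(-151879 - 131323\right) + H{\left(-129,44 \right)}} = \frac{323512 - 220707}{\left(162071 - 225138\right) \left(-151879 - 131323\right) + \left(162552 + 521 \left(-129\right)\right)} = \frac{102805}{\left(-63067\right) \left(-283202\right) + \left(162552 - 67209\right)} = \frac{102805}{17860700534 + 95343} = \frac{102805}{17860795877} = 102805 \cdot \frac{1}{17860795877} = \frac{3545}{615889513}$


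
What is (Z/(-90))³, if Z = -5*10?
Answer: 125/729 ≈ 0.17147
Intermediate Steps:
Z = -50
(Z/(-90))³ = (-50/(-90))³ = (-50*(-1/90))³ = (5/9)³ = 125/729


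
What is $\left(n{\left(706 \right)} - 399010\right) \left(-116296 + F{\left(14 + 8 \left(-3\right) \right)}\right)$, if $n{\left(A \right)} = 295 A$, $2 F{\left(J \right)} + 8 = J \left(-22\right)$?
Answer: $22162080600$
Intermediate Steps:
$F{\left(J \right)} = -4 - 11 J$ ($F{\left(J \right)} = -4 + \frac{J \left(-22\right)}{2} = -4 + \frac{\left(-22\right) J}{2} = -4 - 11 J$)
$\left(n{\left(706 \right)} - 399010\right) \left(-116296 + F{\left(14 + 8 \left(-3\right) \right)}\right) = \left(295 \cdot 706 - 399010\right) \left(-116296 - \left(4 + 11 \left(14 + 8 \left(-3\right)\right)\right)\right) = \left(208270 - 399010\right) \left(-116296 - \left(4 + 11 \left(14 - 24\right)\right)\right) = - 190740 \left(-116296 - -106\right) = - 190740 \left(-116296 + \left(-4 + 110\right)\right) = - 190740 \left(-116296 + 106\right) = \left(-190740\right) \left(-116190\right) = 22162080600$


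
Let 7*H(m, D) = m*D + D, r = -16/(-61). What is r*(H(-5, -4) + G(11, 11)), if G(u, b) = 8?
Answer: 1152/427 ≈ 2.6979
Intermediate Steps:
r = 16/61 (r = -16*(-1/61) = 16/61 ≈ 0.26230)
H(m, D) = D/7 + D*m/7 (H(m, D) = (m*D + D)/7 = (D*m + D)/7 = (D + D*m)/7 = D/7 + D*m/7)
r*(H(-5, -4) + G(11, 11)) = 16*((1/7)*(-4)*(1 - 5) + 8)/61 = 16*((1/7)*(-4)*(-4) + 8)/61 = 16*(16/7 + 8)/61 = (16/61)*(72/7) = 1152/427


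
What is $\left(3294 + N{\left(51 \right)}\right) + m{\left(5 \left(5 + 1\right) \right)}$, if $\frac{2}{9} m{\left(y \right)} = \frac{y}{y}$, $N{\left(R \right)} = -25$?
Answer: $\frac{6547}{2} \approx 3273.5$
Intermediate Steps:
$m{\left(y \right)} = \frac{9}{2}$ ($m{\left(y \right)} = \frac{9 \frac{y}{y}}{2} = \frac{9}{2} \cdot 1 = \frac{9}{2}$)
$\left(3294 + N{\left(51 \right)}\right) + m{\left(5 \left(5 + 1\right) \right)} = \left(3294 - 25\right) + \frac{9}{2} = 3269 + \frac{9}{2} = \frac{6547}{2}$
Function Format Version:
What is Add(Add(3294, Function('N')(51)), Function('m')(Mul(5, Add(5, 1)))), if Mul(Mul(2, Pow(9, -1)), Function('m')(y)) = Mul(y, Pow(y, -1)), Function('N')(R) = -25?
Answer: Rational(6547, 2) ≈ 3273.5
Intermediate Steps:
Function('m')(y) = Rational(9, 2) (Function('m')(y) = Mul(Rational(9, 2), Mul(y, Pow(y, -1))) = Mul(Rational(9, 2), 1) = Rational(9, 2))
Add(Add(3294, Function('N')(51)), Function('m')(Mul(5, Add(5, 1)))) = Add(Add(3294, -25), Rational(9, 2)) = Add(3269, Rational(9, 2)) = Rational(6547, 2)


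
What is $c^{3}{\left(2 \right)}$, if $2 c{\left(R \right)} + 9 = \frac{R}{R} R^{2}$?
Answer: $- \frac{125}{8} \approx -15.625$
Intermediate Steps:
$c{\left(R \right)} = - \frac{9}{2} + \frac{R^{2}}{2}$ ($c{\left(R \right)} = - \frac{9}{2} + \frac{\frac{R}{R} R^{2}}{2} = - \frac{9}{2} + \frac{1 R^{2}}{2} = - \frac{9}{2} + \frac{R^{2}}{2}$)
$c^{3}{\left(2 \right)} = \left(- \frac{9}{2} + \frac{2^{2}}{2}\right)^{3} = \left(- \frac{9}{2} + \frac{1}{2} \cdot 4\right)^{3} = \left(- \frac{9}{2} + 2\right)^{3} = \left(- \frac{5}{2}\right)^{3} = - \frac{125}{8}$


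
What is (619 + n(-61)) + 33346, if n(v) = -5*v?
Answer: 34270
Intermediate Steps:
(619 + n(-61)) + 33346 = (619 - 5*(-61)) + 33346 = (619 + 305) + 33346 = 924 + 33346 = 34270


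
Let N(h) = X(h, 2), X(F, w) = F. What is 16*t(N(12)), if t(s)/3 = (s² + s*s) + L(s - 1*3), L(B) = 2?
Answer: 13920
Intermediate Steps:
N(h) = h
t(s) = 6 + 6*s² (t(s) = 3*((s² + s*s) + 2) = 3*((s² + s²) + 2) = 3*(2*s² + 2) = 3*(2 + 2*s²) = 6 + 6*s²)
16*t(N(12)) = 16*(6 + 6*12²) = 16*(6 + 6*144) = 16*(6 + 864) = 16*870 = 13920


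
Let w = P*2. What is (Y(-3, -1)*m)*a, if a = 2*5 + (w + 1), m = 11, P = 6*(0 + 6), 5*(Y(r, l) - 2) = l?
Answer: 8217/5 ≈ 1643.4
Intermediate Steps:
Y(r, l) = 2 + l/5
P = 36 (P = 6*6 = 36)
w = 72 (w = 36*2 = 72)
a = 83 (a = 2*5 + (72 + 1) = 10 + 73 = 83)
(Y(-3, -1)*m)*a = ((2 + (⅕)*(-1))*11)*83 = ((2 - ⅕)*11)*83 = ((9/5)*11)*83 = (99/5)*83 = 8217/5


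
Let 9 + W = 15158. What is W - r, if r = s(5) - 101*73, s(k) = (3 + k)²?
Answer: 22458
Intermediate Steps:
W = 15149 (W = -9 + 15158 = 15149)
r = -7309 (r = (3 + 5)² - 101*73 = 8² - 7373 = 64 - 7373 = -7309)
W - r = 15149 - 1*(-7309) = 15149 + 7309 = 22458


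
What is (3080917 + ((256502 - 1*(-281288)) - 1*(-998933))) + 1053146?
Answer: 5670786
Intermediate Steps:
(3080917 + ((256502 - 1*(-281288)) - 1*(-998933))) + 1053146 = (3080917 + ((256502 + 281288) + 998933)) + 1053146 = (3080917 + (537790 + 998933)) + 1053146 = (3080917 + 1536723) + 1053146 = 4617640 + 1053146 = 5670786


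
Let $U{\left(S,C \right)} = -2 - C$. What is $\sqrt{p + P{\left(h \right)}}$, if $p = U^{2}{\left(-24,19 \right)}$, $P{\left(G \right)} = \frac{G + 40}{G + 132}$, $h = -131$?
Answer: $5 \sqrt{14} \approx 18.708$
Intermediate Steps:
$P{\left(G \right)} = \frac{40 + G}{132 + G}$
$p = 441$ ($p = \left(-2 - 19\right)^{2} = \left(-21\right)^{2} = 441$)
$\sqrt{p + P{\left(h \right)}} = \sqrt{441 + \frac{40 - 131}{132 - 131}} = \sqrt{441 + 1^{-1} \left(-91\right)} = \sqrt{441 + 1 \left(-91\right)} = \sqrt{441 - 91} = \sqrt{350} = 5 \sqrt{14}$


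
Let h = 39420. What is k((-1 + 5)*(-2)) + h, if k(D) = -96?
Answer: 39324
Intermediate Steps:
k((-1 + 5)*(-2)) + h = -96 + 39420 = 39324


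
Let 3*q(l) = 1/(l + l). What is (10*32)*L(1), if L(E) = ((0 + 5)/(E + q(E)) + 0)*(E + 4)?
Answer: 48000/7 ≈ 6857.1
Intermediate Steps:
q(l) = 1/(6*l) (q(l) = 1/(3*(l + l)) = 1/(3*((2*l))) = (1/(2*l))/3 = 1/(6*l))
L(E) = 5*(4 + E)/(E + 1/(6*E)) (L(E) = ((0 + 5)/(E + 1/(6*E)) + 0)*(E + 4) = (5/(E + 1/(6*E)) + 0)*(4 + E) = (5/(E + 1/(6*E)))*(4 + E) = 5*(4 + E)/(E + 1/(6*E)))
(10*32)*L(1) = (10*32)*(30*1*(4 + 1)/(1 + 6*1²)) = 320*(30*1*5/(1 + 6*1)) = 320*(30*1*5/(1 + 6)) = 320*(30*1*5/7) = 320*(30*1*(⅐)*5) = 320*(150/7) = 48000/7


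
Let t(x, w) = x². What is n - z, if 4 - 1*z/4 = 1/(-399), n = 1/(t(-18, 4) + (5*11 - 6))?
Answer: -2382325/148827 ≈ -16.007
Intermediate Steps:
n = 1/373 (n = 1/((-18)² + (5*11 - 6)) = 1/(324 + (55 - 6)) = 1/(324 + 49) = 1/373 ≈ 0.0026810)
z = 6388/399 (z = 16 - 4/(-399) = 16 - 4*(-1/399) = 16 + 4/399 = 6388/399 ≈ 16.010)
n - z = 1/373 - 1*6388/399 = 1/373 - 6388/399 = -2382325/148827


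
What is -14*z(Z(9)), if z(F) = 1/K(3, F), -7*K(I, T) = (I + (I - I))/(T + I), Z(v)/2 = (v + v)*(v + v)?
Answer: 21266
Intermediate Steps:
Z(v) = 8*v**2 (Z(v) = 2*((v + v)*(v + v)) = 2*((2*v)*(2*v)) = 2*(4*v**2) = 8*v**2)
K(I, T) = -I/(7*(I + T)) (K(I, T) = -(I + (I - I))/(7*(T + I)) = -(I + 0)/(7*(I + T)) = -I/(7*(I + T)))
z(F) = -7 - 7*F/3 (z(F) = 1/(-1*3/(7*3 + 7*F)) = 1/(-1*3/(21 + 7*F)) = 1/(-3/(21 + 7*F)) = -7 - 7*F/3)
-14*z(Z(9)) = -14*(-7 - 56*9**2/3) = -14*(-7 - 56*81/3) = -14*(-7 - 7/3*648) = -14*(-7 - 1512) = -14*(-1519) = 21266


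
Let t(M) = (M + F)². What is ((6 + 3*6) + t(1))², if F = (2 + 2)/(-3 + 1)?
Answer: 625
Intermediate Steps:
F = -2 (F = 4/(-2) = 4*(-½) = -2)
t(M) = (-2 + M)² (t(M) = (M - 2)² = (-2 + M)²)
((6 + 3*6) + t(1))² = ((6 + 3*6) + (-2 + 1)²)² = ((6 + 18) + (-1)²)² = (24 + 1)² = 25² = 625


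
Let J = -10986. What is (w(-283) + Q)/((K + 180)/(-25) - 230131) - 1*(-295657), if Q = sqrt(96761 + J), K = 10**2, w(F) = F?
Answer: 340215763542/1150711 - 25*sqrt(3431)/1150711 ≈ 2.9566e+5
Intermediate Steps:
K = 100
Q = 5*sqrt(3431) (Q = sqrt(96761 - 10986) = sqrt(85775) = 5*sqrt(3431) ≈ 292.87)
(w(-283) + Q)/((K + 180)/(-25) - 230131) - 1*(-295657) = (-283 + 5*sqrt(3431))/((100 + 180)/(-25) - 230131) - 1*(-295657) = (-283 + 5*sqrt(3431))/(-1/25*280 - 230131) + 295657 = (-283 + 5*sqrt(3431))/(-56/5 - 230131) + 295657 = (-283 + 5*sqrt(3431))/(-1150711/5) + 295657 = (-283 + 5*sqrt(3431))*(-5/1150711) + 295657 = (1415/1150711 - 25*sqrt(3431)/1150711) + 295657 = 340215763542/1150711 - 25*sqrt(3431)/1150711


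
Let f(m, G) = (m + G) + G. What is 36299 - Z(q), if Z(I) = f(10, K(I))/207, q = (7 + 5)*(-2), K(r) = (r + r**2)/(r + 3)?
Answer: 52597549/1449 ≈ 36299.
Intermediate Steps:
K(r) = (r + r**2)/(3 + r)
f(m, G) = m + 2*G (f(m, G) = (G + m) + G = m + 2*G)
q = -24 (q = 12*(-2) = -24)
Z(I) = 10/207 + 2*I*(1 + I)/(207*(3 + I)) (Z(I) = (10 + 2*(I*(1 + I)/(3 + I)))/207 = (10 + 2*I*(1 + I)/(3 + I))*(1/207) = 10/207 + 2*I*(1 + I)/(207*(3 + I)))
36299 - Z(q) = 36299 - 2*(15 + (-24)**2 + 6*(-24))/(207*(3 - 24)) = 36299 - 2*(15 + 576 - 144)/(207*(-21)) = 36299 - 2*(-1)*447/(207*21) = 36299 - 1*(-298/1449) = 36299 + 298/1449 = 52597549/1449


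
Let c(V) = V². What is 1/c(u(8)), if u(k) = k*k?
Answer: 1/4096 ≈ 0.00024414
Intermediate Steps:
u(k) = k²
1/c(u(8)) = 1/((8²)²) = 1/(64²) = 1/4096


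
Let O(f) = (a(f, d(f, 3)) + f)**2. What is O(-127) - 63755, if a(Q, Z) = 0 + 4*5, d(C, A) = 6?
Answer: -52306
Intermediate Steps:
a(Q, Z) = 20 (a(Q, Z) = 0 + 20 = 20)
O(f) = (20 + f)**2
O(-127) - 63755 = (20 - 127)**2 - 63755 = (-107)**2 - 63755 = 11449 - 63755 = -52306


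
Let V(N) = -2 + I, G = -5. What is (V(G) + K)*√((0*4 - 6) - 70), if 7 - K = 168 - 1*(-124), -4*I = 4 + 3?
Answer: -1155*I*√19/2 ≈ -2517.3*I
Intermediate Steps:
I = -7/4 (I = -(4 + 3)/4 = -¼*7 = -7/4 ≈ -1.7500)
V(N) = -15/4 (V(N) = -2 - 7/4 = -15/4)
K = -285 (K = 7 - (168 - 1*(-124)) = 7 - (168 + 124) = 7 - 1*292 = 7 - 292 = -285)
(V(G) + K)*√((0*4 - 6) - 70) = (-15/4 - 285)*√((0*4 - 6) - 70) = -1155*√((0 - 6) - 70)/4 = -1155*√(-6 - 70)/4 = -1155*I*√19/2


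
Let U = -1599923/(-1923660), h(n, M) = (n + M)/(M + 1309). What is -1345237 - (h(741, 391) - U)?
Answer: -219961154516401/163511100 ≈ -1.3452e+6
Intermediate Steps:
h(n, M) = (M + n)/(1309 + M)
U = 1599923/1923660 (U = -1599923*(-1/1923660) = 1599923/1923660 ≈ 0.83171)
-1345237 - (h(741, 391) - U) = -1345237 - ((391 + 741)/(1309 + 391) - 1*1599923/1923660) = -1345237 - (1132/1700 - 1599923/1923660) = -1345237 - ((1/1700)*1132 - 1599923/1923660) = -1345237 - (283/425 - 1599923/1923660) = -1345237 - 1*(-27114299/163511100) = -1345237 + 27114299/163511100 = -219961154516401/163511100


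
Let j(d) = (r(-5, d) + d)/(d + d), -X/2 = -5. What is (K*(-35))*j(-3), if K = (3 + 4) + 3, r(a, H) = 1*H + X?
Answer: 700/3 ≈ 233.33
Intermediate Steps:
X = 10 (X = -2*(-5) = 10)
r(a, H) = 10 + H (r(a, H) = 1*H + 10 = H + 10 = 10 + H)
K = 10 (K = 7 + 3 = 10)
j(d) = (10 + 2*d)/(2*d) (j(d) = ((10 + d) + d)/(d + d) = (10 + 2*d)/((2*d)) = (10 + 2*d)*(1/(2*d)) = (10 + 2*d)/(2*d))
(K*(-35))*j(-3) = (10*(-35))*((5 - 3)/(-3)) = -(-350)*2/3 = -350*(-⅔) = 700/3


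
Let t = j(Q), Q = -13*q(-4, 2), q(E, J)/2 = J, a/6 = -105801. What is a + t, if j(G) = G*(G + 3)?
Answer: -632258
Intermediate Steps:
a = -634806 (a = 6*(-105801) = -634806)
q(E, J) = 2*J
Q = -52 (Q = -26*2 = -13*4 = -52)
j(G) = G*(3 + G)
t = 2548 (t = -52*(3 - 52) = -52*(-49) = 2548)
a + t = -634806 + 2548 = -632258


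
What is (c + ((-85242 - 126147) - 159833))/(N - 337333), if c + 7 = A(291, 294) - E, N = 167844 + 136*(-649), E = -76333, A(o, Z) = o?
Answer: 294605/257753 ≈ 1.1430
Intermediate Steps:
N = 79580 (N = 167844 - 88264 = 79580)
c = 76617 (c = -7 + (291 - 1*(-76333)) = -7 + (291 + 76333) = -7 + 76624 = 76617)
(c + ((-85242 - 126147) - 159833))/(N - 337333) = (76617 + ((-85242 - 126147) - 159833))/(79580 - 337333) = (76617 + (-211389 - 159833))/(-257753) = (76617 - 371222)*(-1/257753) = -294605*(-1/257753) = 294605/257753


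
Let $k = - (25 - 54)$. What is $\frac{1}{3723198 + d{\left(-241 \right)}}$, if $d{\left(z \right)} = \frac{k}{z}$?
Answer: $\frac{241}{897290689} \approx 2.6859 \cdot 10^{-7}$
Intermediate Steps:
$k = 29$ ($k = - (25 - 54) = \left(-1\right) \left(-29\right) = 29$)
$d{\left(z \right)} = \frac{29}{z}$
$\frac{1}{3723198 + d{\left(-241 \right)}} = \frac{1}{3723198 + \frac{29}{-241}} = \frac{1}{3723198 + 29 \left(- \frac{1}{241}\right)} = \frac{1}{3723198 - \frac{29}{241}} = \frac{1}{\frac{897290689}{241}} = \frac{241}{897290689}$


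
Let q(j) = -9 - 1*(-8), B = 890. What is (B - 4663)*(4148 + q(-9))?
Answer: -15646631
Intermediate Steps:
q(j) = -1 (q(j) = -9 + 8 = -1)
(B - 4663)*(4148 + q(-9)) = (890 - 4663)*(4148 - 1) = -3773*4147 = -15646631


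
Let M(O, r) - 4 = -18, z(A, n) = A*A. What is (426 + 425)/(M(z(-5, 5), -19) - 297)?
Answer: -851/311 ≈ -2.7363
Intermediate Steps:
z(A, n) = A²
M(O, r) = -14 (M(O, r) = 4 - 18 = -14)
(426 + 425)/(M(z(-5, 5), -19) - 297) = (426 + 425)/(-14 - 297) = 851/(-311) = 851*(-1/311) = -851/311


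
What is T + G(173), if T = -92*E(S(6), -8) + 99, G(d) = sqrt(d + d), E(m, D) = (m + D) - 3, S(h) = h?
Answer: 559 + sqrt(346) ≈ 577.60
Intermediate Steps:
E(m, D) = -3 + D + m (E(m, D) = (D + m) - 3 = -3 + D + m)
G(d) = sqrt(2)*sqrt(d) (G(d) = sqrt(2*d) = sqrt(2)*sqrt(d))
T = 559 (T = -92*(-3 - 8 + 6) + 99 = -92*(-5) + 99 = 460 + 99 = 559)
T + G(173) = 559 + sqrt(2)*sqrt(173) = 559 + sqrt(346)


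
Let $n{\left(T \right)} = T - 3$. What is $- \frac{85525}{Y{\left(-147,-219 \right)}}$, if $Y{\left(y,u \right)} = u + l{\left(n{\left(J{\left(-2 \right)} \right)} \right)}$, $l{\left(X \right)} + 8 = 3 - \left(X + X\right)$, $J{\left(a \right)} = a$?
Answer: $\frac{85525}{214} \approx 399.65$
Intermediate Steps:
$n{\left(T \right)} = -3 + T$
$l{\left(X \right)} = -5 - 2 X$ ($l{\left(X \right)} = -8 - \left(-3 + 2 X\right) = -5 - 2 X$)
$Y{\left(y,u \right)} = 5 + u$ ($Y{\left(y,u \right)} = u - \left(5 + 2 \left(-3 - 2\right)\right) = u - -5 = u + \left(-5 + 10\right) = u + 5 = 5 + u$)
$- \frac{85525}{Y{\left(-147,-219 \right)}} = - \frac{85525}{5 - 219} = - \frac{85525}{-214} = \left(-85525\right) \left(- \frac{1}{214}\right) = \frac{85525}{214}$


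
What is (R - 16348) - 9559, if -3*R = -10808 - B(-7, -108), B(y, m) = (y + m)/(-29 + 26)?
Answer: -200624/9 ≈ -22292.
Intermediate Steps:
B(y, m) = -m/3 - y/3 (B(y, m) = (m + y)/(-3) = (m + y)*(-1/3) = -m/3 - y/3)
R = 32539/9 (R = -(-10808 - (-1/3*(-108) - 1/3*(-7)))/3 = -(-10808 - (36 + 7/3))/3 = -(-10808 - 1*115/3)/3 = -(-10808 - 115/3)/3 = -1/3*(-32539/3) = 32539/9 ≈ 3615.4)
(R - 16348) - 9559 = (32539/9 - 16348) - 9559 = -114593/9 - 9559 = -200624/9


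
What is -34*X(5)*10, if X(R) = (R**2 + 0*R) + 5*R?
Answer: -17000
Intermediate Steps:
X(R) = R**2 + 5*R (X(R) = (R**2 + 0) + 5*R = R**2 + 5*R)
-34*X(5)*10 = -170*(5 + 5)*10 = -170*10*10 = -34*50*10 = -1700*10 = -17000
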